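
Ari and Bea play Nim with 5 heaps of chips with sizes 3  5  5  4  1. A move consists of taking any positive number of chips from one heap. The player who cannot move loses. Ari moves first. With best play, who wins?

Ari wins

Compute the nim-sum pairwise:
3 ⊕ 5 = 6
6 ⊕ 5 = 3
3 ⊕ 4 = 7
7 ⊕ 1 = 6
The nim-sum is 6 ≠ 0, so this is an N-position: the player to move can win; Ari has a winning move.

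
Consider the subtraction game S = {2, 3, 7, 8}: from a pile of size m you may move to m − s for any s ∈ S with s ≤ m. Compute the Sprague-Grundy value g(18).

1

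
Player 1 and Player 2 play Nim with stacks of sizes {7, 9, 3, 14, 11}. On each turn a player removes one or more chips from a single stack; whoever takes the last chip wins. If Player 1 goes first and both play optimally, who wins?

Player 1 wins

Bitwise XOR of the heap sizes:
  0111  (7)
  1001  (9)
  0011  (3)
  1110  (14)
  1011  (11)
  ----
  1000  (8)
The nim-sum is 8 ≠ 0, so this is an N-position: the player to move can win; Player 1 has a winning move.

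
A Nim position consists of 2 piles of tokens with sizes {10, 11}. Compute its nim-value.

Write each in binary and XOR column by column:
  1010  (10)
  1011  (11)
  ----
  0001  (1)

1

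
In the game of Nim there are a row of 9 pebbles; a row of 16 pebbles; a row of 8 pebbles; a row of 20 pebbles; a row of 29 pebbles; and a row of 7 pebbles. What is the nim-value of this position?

31

Nim-sum: 9 XOR 16 XOR 8 XOR 20 XOR 29 XOR 7 = 31.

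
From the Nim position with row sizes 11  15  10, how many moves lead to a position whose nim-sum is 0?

3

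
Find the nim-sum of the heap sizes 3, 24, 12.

Write each in binary and XOR column by column:
  00011  (3)
  11000  (24)
  01100  (12)
  -----
  10111  (23)

23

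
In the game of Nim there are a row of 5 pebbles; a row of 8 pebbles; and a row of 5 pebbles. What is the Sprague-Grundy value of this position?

Bitwise XOR of the heap sizes:
  0101  (5)
  1000  (8)
  0101  (5)
  ----
  1000  (8)

8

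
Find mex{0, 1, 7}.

The values 0, 1 are all present; 2 is the first non-negative integer missing from the set.

2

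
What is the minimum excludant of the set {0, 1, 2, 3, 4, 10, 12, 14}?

5

The values 0, 1, 2, 3, 4 are all present; 5 is the first non-negative integer missing from the set.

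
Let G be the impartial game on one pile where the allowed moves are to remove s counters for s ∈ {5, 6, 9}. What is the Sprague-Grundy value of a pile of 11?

Compute g(0), g(1), … for moves {5, 6, 9}:
k:     0  1  2  3  4  5  6  7  8  9 10 11
g(k):  0  0  0  0  0  1  1  1  1  1  2  2
So g(11) = 2.

2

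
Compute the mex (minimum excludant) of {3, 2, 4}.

0 is not in the set, so the mex is 0.

0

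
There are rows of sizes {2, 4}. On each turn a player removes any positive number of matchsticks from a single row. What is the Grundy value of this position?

6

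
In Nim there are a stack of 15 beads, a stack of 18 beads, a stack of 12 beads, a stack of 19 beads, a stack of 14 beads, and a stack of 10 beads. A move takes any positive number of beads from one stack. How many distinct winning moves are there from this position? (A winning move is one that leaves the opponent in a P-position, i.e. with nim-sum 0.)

Compute the nim-sum pairwise:
15 ^ 18 = 29
29 ^ 12 = 17
17 ^ 19 = 2
2 ^ 14 = 12
12 ^ 10 = 6
The overall nim-sum is X = 6. A stack of size p has a winning move iff p XOR X < p (reduce it to p XOR X).
  15: 15 XOR 6 = 9 < 15 — winning move (to 9).
  18: 18 XOR 6 = 20 ≥ 18 — no move.
  12: 12 XOR 6 = 10 < 12 — winning move (to 10).
  19: 19 XOR 6 = 21 ≥ 19 — no move.
  14: 14 XOR 6 = 8 < 14 — winning move (to 8).
  10: 10 XOR 6 = 12 ≥ 10 — no move.
That gives 3 winning moves.

3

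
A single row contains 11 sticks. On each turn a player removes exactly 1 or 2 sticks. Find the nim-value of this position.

Build the Grundy sequence with g(k) = mex{g(k−s) : s ∈ {1, 2}, s ≤ k}:
g(0) = mex{} = 0
g(1) = mex{0} = 1
g(2) = mex{0,1} = 2
g(3) = mex{1,2} = 0
g(4) = mex{0,2} = 1
g(5) = mex{0,1} = 2
g(6) = mex{1,2} = 0
g(7) = mex{0,2} = 1
g(8) = mex{0,1} = 2
g(9) = mex{1,2} = 0
g(10) = mex{0,2} = 1
g(11) = mex{0,1} = 2
So g(11) = 2.

2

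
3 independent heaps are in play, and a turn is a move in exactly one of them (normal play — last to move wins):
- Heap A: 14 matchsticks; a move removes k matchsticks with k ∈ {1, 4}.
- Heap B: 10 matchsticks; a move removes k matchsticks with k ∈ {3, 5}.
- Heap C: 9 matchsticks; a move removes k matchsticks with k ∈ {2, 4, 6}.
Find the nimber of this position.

2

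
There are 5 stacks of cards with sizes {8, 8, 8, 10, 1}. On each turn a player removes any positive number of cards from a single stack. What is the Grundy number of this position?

Write each in binary and XOR column by column:
  1000  (8)
  1000  (8)
  1000  (8)
  1010  (10)
  0001  (1)
  ----
  0011  (3)

3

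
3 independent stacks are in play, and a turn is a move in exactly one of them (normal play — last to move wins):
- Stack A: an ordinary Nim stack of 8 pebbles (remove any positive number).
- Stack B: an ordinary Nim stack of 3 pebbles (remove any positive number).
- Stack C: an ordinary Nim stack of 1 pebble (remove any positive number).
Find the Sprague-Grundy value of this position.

10

Stack A is a plain Nim stack of size 8, so its Grundy value is 8.
Stack B is a plain Nim stack of size 3, so its Grundy value is 3.
Stack C is a plain Nim stack of size 1, so its Grundy value is 1.
By the Sprague-Grundy theorem, the Grundy value of a sum of independent games is the XOR of the component values.
Combined value = 8 XOR 3 XOR 1 = 10.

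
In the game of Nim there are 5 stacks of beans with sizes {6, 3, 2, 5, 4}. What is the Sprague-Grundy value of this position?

6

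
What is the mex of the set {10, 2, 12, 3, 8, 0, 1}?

4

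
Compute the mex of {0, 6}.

0 is in the set but 1 is not, so the mex is 1.

1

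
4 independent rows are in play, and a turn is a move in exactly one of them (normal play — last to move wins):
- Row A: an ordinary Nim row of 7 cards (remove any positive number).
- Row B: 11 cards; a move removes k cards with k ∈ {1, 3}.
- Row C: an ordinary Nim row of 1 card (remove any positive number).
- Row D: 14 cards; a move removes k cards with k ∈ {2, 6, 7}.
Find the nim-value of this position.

7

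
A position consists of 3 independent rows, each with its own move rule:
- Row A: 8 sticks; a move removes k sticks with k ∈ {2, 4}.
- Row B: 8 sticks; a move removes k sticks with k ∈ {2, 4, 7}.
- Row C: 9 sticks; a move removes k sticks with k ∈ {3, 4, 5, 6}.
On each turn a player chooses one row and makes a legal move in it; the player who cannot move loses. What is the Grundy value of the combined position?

Build the Grundy sequence for row A with g(k) = mex{g(k−s) : s ∈ {2, 4}, s ≤ k}:
k:     0  1  2  3  4  5  6  7  8
g(k):  0  0  1  1  2  2  0  0  1
So g(8) = 1.
For row B, compute g(0), g(1), … with moves {2, 4, 7}:
g(0) = mex{} = 0
g(1) = mex{} = 0
g(2) = mex{0} = 1
g(3) = mex{0} = 1
g(4) = mex{0,1} = 2
g(5) = mex{0,1} = 2
g(6) = mex{1,2} = 0
g(7) = mex{0,1,2} = 3
g(8) = mex{0,2} = 1
So g(8) = 1.
For row C, compute g(0), g(1), … with moves {3, 4, 5, 6}:
g(0) = mex{} = 0
g(1) = mex{} = 0
g(2) = mex{} = 0
g(3) = mex{0} = 1
g(4) = mex{0} = 1
g(5) = mex{0} = 1
g(6) = mex{0,1} = 2
g(7) = mex{0,1} = 2
g(8) = mex{0,1} = 2
g(9) = mex{1,2} = 0
So g(9) = 0.
The value of a disjunctive sum is the nim-sum of the parts.
Combined value = 1 ⊕ 1 ⊕ 0 = 0.

0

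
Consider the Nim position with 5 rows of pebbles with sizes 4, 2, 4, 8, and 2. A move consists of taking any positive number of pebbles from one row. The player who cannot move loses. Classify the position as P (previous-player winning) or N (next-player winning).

Bitwise XOR of the heap sizes:
  0100  (4)
  0010  (2)
  0100  (4)
  1000  (8)
  0010  (2)
  ----
  1000  (8)
The nim-sum is 8 ≠ 0, so this is an N-position: the player to move can win.

N-position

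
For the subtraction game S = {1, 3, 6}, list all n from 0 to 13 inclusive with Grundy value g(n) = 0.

Grundy values for subtraction set {1, 3, 6}:
k:     0  1  2  3  4  5  6  7  8  9 10 11 12 13
g(k):  0  1  0  1  0  1  2  3  2  0  1  0  1  0
The P-positions (g = 0) in 0..13 are 0, 2, 4, 9, 11, 13.

0, 2, 4, 9, 11, 13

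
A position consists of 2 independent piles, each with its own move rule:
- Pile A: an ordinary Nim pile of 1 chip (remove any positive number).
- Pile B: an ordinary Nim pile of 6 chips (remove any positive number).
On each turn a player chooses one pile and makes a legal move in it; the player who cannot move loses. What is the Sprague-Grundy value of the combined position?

7

Pile A is a plain Nim pile of size 1, so its Grundy value is 1.
Pile B is a plain Nim pile of size 6, so its Grundy value is 6.
By the Sprague-Grundy theorem, the Grundy value of a sum of independent games is the XOR of the component values.
Combined value = 1 XOR 6 = 7.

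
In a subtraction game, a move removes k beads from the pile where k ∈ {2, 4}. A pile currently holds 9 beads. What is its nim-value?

1

Grundy values for subtraction set {2, 4}:
k:     0  1  2  3  4  5  6  7  8  9
g(k):  0  0  1  1  2  2  0  0  1  1
So g(9) = 1.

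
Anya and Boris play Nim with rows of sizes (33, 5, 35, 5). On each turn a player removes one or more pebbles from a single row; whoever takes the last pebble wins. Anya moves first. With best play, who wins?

Anya wins

Compute the nim-sum pairwise:
33 ^ 5 = 36
36 ^ 35 = 7
7 ^ 5 = 2
The nim-sum is 2 ≠ 0, so this is an N-position: the player to move can win; Anya has a winning move.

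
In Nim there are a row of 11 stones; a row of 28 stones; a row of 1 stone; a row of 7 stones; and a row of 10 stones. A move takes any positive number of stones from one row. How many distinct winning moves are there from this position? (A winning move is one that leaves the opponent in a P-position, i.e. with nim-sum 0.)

1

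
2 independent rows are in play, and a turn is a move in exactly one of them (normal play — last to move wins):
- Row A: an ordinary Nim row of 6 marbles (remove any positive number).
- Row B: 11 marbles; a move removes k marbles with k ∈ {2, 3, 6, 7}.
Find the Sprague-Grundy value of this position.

7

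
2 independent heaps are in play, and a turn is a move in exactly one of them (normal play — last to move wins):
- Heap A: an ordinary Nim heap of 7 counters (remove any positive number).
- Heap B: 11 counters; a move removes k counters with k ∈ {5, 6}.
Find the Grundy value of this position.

7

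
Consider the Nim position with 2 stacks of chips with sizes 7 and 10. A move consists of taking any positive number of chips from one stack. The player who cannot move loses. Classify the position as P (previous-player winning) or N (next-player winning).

Nim-sum: 7 ^ 10 = 13.
The nim-sum is 13 ≠ 0, so this is an N-position: the player to move can win.

N-position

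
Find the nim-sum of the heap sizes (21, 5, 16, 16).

In binary:
  10101  (21)
  00101  (5)
  10000  (16)
  10000  (16)
  -----
  10000  (16)

16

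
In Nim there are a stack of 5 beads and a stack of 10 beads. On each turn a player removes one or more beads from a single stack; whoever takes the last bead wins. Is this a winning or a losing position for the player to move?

Winning position

Nim-sum: 5 XOR 10 = 15.
The nim-sum is 15 ≠ 0, so this is an N-position: the player to move can win.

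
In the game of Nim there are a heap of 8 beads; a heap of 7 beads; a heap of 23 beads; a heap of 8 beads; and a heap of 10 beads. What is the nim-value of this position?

26

Nim-sum: 8 ⊕ 7 ⊕ 23 ⊕ 8 ⊕ 10 = 26.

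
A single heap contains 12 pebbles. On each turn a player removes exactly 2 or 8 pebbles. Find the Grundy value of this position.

1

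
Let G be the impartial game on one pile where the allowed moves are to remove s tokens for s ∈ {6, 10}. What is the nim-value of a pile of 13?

Build the Grundy sequence with g(k) = mex{g(k−s) : s ∈ {6, 10}, s ≤ k}:
g(0) = mex{} = 0
g(1) = mex{} = 0
g(2) = mex{} = 0
g(3) = mex{} = 0
g(4) = mex{} = 0
g(5) = mex{} = 0
g(6) = mex{0} = 1
g(7) = mex{0} = 1
g(8) = mex{0} = 1
g(9) = mex{0} = 1
g(10) = mex{0} = 1
g(11) = mex{0} = 1
g(12) = mex{0,1} = 2
g(13) = mex{0,1} = 2
So g(13) = 2.

2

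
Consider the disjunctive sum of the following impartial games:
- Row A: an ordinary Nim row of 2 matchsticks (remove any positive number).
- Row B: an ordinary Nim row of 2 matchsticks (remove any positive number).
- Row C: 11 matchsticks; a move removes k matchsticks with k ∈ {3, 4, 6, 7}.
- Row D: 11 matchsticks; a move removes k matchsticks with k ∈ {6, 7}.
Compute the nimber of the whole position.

1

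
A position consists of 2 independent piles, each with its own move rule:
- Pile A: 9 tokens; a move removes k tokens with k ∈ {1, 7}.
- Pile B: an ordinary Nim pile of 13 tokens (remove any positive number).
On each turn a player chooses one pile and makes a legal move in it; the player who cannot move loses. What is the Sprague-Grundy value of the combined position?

12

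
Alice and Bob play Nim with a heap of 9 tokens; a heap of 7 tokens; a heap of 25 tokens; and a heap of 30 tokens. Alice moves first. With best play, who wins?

Compute the nim-sum pairwise:
9 XOR 7 = 14
14 XOR 25 = 23
23 XOR 30 = 9
The nim-sum is 9 ≠ 0, so this is an N-position: the player to move can win; Alice has a winning move.

Alice wins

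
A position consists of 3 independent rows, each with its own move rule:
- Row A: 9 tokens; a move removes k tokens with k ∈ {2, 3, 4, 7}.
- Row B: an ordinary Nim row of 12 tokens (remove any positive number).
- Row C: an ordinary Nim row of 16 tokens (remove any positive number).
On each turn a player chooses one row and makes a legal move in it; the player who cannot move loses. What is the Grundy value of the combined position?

For row A, compute g(0), g(1), … with moves {2, 3, 4, 7}:
g(0) = mex{} = 0
g(1) = mex{} = 0
g(2) = mex{0} = 1
g(3) = mex{0} = 1
g(4) = mex{0,1} = 2
g(5) = mex{0,1} = 2
g(6) = mex{1,2} = 0
g(7) = mex{0,1,2} = 3
g(8) = mex{0,2} = 1
g(9) = mex{0,1,2,3} = 4
So g(9) = 4.
Row B is a plain Nim row of size 12, so its Grundy value is 12.
Row C is a plain Nim row of size 16, so its Grundy value is 16.
The value of a disjunctive sum is the nim-sum of the parts.
Combined value = 4 XOR 12 XOR 16 = 24.

24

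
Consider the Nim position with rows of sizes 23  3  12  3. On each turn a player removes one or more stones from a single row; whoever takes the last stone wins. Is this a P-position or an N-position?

N-position

Compute the nim-sum pairwise:
23 ⊕ 3 = 20
20 ⊕ 12 = 24
24 ⊕ 3 = 27
The nim-sum is 27 ≠ 0, so this is an N-position: the player to move can win.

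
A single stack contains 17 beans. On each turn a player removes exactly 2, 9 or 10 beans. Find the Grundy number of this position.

2

Compute g(0), g(1), … for moves {2, 9, 10}:
k:     0  1  2  3  4  5  6  7  8  9 10 11 12 13 14 15 16 17
g(k):  0  0  1  1  0  0  1  1  0  2  1  3  0  2  1  3  0  2
So g(17) = 2.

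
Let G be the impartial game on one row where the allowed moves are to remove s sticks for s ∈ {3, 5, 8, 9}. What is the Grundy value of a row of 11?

3

Grundy values for subtraction set {3, 5, 8, 9}:
k:     0  1  2  3  4  5  6  7  8  9 10 11
g(k):  0  0  0  1  1  1  2  2  2  3  3  3
So g(11) = 3.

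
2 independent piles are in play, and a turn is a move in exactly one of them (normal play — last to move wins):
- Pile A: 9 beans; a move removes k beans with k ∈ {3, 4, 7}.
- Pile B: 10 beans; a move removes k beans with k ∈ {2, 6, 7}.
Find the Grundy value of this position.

0

Grundy values for pile A (subtraction set {3, 4, 7}):
g(0) = mex{} = 0
g(1) = mex{} = 0
g(2) = mex{} = 0
g(3) = mex{0} = 1
g(4) = mex{0} = 1
g(5) = mex{0} = 1
g(6) = mex{0,1} = 2
g(7) = mex{0,1} = 2
g(8) = mex{0,1} = 2
g(9) = mex{0,1,2} = 3
So g(9) = 3.
Build the Grundy sequence for pile B with g(k) = mex{g(k−s) : s ∈ {2, 6, 7}, s ≤ k}:
k:     0  1  2  3  4  5  6  7  8  9 10
g(k):  0  0  1  1  0  0  1  1  2  0  3
So g(10) = 3.
By the Sprague-Grundy theorem, the Grundy value of a sum of independent games is the XOR of the component values.
Combined value = 3 ⊕ 3 = 0.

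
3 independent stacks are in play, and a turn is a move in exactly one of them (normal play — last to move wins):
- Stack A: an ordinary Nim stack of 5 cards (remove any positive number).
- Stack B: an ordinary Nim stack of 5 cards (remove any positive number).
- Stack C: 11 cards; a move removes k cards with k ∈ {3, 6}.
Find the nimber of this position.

0

Stack A is a plain Nim stack of size 5, so its Grundy value is 5.
Stack B is a plain Nim stack of size 5, so its Grundy value is 5.
Grundy values for stack C (subtraction set {3, 6}):
k:     0  1  2  3  4  5  6  7  8  9 10 11
g(k):  0  0  0  1  1  1  2  2  2  0  0  0
So g(11) = 0.
The value of a disjunctive sum is the nim-sum of the parts.
Combined value = 5 ⊕ 5 ⊕ 0 = 0.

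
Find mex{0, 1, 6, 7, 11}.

2

The values 0, 1 are all present; 2 is the first non-negative integer missing from the set.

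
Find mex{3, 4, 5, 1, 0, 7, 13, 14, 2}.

6

The values 0, 1, 2, 3, 4, 5 are all present; 6 is the first non-negative integer missing from the set.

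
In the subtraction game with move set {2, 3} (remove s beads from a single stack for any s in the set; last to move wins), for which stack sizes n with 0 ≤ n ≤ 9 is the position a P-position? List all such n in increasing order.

0, 1, 5, 6

Compute g(0), g(1), … for moves {2, 3}:
k:     0  1  2  3  4  5  6  7  8  9
g(k):  0  0  1  1  2  0  0  1  1  2
The P-positions (g = 0) in 0..9 are 0, 1, 5, 6.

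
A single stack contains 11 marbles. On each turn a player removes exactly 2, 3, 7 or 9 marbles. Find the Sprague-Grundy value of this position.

0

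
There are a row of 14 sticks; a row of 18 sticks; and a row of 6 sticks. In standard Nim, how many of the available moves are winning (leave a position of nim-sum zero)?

Compute the nim-sum pairwise:
14 XOR 18 = 28
28 XOR 6 = 26
The overall nim-sum is X = 26. A row of size p has a winning move iff p XOR X < p (reduce it to p XOR X).
  14: 14 XOR 26 = 20 ≥ 14 — no move.
  18: 18 XOR 26 = 8 < 18 — winning move (to 8).
  6: 6 XOR 26 = 28 ≥ 6 — no move.
That gives 1 winning move.

1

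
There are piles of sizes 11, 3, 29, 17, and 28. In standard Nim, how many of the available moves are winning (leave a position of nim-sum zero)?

In binary:
  01011  (11)
  00011  (3)
  11101  (29)
  10001  (17)
  11100  (28)
  -----
  11000  (24)
The overall nim-sum is X = 24. A pile of size p has a winning move iff p XOR X < p (reduce it to p XOR X).
  11: 11 XOR 24 = 19 ≥ 11 — no move.
  3: 3 XOR 24 = 27 ≥ 3 — no move.
  29: 29 XOR 24 = 5 < 29 — winning move (to 5).
  17: 17 XOR 24 = 9 < 17 — winning move (to 9).
  28: 28 XOR 24 = 4 < 28 — winning move (to 4).
That gives 3 winning moves.

3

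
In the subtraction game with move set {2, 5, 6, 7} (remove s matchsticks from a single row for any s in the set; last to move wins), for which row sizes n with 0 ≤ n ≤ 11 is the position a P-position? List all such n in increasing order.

0, 1, 4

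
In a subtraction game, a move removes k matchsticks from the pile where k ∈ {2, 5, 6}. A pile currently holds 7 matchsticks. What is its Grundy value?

Grundy values for subtraction set {2, 5, 6}:
k:     0  1  2  3  4  5  6  7
g(k):  0  0  1  1  0  2  1  3
So g(7) = 3.

3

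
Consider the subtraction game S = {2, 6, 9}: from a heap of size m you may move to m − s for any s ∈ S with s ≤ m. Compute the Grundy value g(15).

Compute g(0), g(1), … for moves {2, 6, 9}:
k:     0  1  2  3  4  5  6  7  8  9 10 11 12 13 14 15
g(k):  0  0  1  1  0  0  1  1  0  2  1  3  0  2  1  0
So g(15) = 0.

0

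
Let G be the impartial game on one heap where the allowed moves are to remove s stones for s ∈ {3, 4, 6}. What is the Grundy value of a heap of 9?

0

Compute g(0), g(1), … for moves {3, 4, 6}:
k:     0  1  2  3  4  5  6  7  8  9
g(k):  0  0  0  1  1  1  2  2  2  0
So g(9) = 0.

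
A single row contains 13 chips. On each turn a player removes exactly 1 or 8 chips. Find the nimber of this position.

Grundy values for subtraction set {1, 8}:
g(0) = mex{} = 0
g(1) = mex{0} = 1
g(2) = mex{1} = 0
g(3) = mex{0} = 1
g(4) = mex{1} = 0
g(5) = mex{0} = 1
g(6) = mex{1} = 0
g(7) = mex{0} = 1
g(8) = mex{0,1} = 2
g(9) = mex{1,2} = 0
g(10) = mex{0} = 1
g(11) = mex{1} = 0
g(12) = mex{0} = 1
g(13) = mex{1} = 0
So g(13) = 0.

0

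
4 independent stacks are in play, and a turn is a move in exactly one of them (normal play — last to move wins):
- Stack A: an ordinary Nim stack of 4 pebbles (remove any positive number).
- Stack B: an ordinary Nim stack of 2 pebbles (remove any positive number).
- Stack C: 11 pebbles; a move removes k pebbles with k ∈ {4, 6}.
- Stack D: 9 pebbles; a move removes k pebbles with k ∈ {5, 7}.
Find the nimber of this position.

7

Stack A is a plain Nim stack of size 4, so its Grundy value is 4.
Stack B is a plain Nim stack of size 2, so its Grundy value is 2.
Build the Grundy sequence for stack C with g(k) = mex{g(k−s) : s ∈ {4, 6}, s ≤ k}:
k:     0  1  2  3  4  5  6  7  8  9 10 11
g(k):  0  0  0  0  1  1  1  1  2  2  0  0
So g(11) = 0.
For stack D, compute g(0), g(1), … with moves {5, 7}:
k:     0  1  2  3  4  5  6  7  8  9
g(k):  0  0  0  0  0  1  1  1  1  1
So g(9) = 1.
By the Sprague-Grundy theorem, the Grundy value of a sum of independent games is the XOR of the component values.
Combined value = 4 ⊕ 2 ⊕ 0 ⊕ 1 = 7.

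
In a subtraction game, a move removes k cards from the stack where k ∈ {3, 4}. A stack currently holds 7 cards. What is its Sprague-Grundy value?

Build the Grundy sequence with g(k) = mex{g(k−s) : s ∈ {3, 4}, s ≤ k}:
g(0) = mex{} = 0
g(1) = mex{} = 0
g(2) = mex{} = 0
g(3) = mex{0} = 1
g(4) = mex{0} = 1
g(5) = mex{0} = 1
g(6) = mex{0,1} = 2
g(7) = mex{1} = 0
So g(7) = 0.

0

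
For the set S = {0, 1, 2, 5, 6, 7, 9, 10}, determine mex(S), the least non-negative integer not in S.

3

The values 0, 1, 2 are all present; 3 is the first non-negative integer missing from the set.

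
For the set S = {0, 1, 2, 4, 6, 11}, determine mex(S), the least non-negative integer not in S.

The values 0, 1, 2 are all present; 3 is the first non-negative integer missing from the set.

3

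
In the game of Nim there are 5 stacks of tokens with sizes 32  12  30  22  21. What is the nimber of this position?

Compute the nim-sum pairwise:
32 XOR 12 = 44
44 XOR 30 = 50
50 XOR 22 = 36
36 XOR 21 = 49

49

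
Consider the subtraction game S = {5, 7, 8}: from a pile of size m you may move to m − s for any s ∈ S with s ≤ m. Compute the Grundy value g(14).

0

Grundy values for subtraction set {5, 7, 8}:
g(0) = mex{} = 0
g(1) = mex{} = 0
g(2) = mex{} = 0
g(3) = mex{} = 0
g(4) = mex{} = 0
g(5) = mex{0} = 1
g(6) = mex{0} = 1
g(7) = mex{0} = 1
g(8) = mex{0} = 1
g(9) = mex{0} = 1
g(10) = mex{0,1} = 2
g(11) = mex{0,1} = 2
g(12) = mex{0,1} = 2
g(13) = mex{1} = 0
g(14) = mex{1} = 0
So g(14) = 0.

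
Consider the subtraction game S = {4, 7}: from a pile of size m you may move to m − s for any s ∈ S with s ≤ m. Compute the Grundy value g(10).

Build the Grundy sequence with g(k) = mex{g(k−s) : s ∈ {4, 7}, s ≤ k}:
g(0) = mex{} = 0
g(1) = mex{} = 0
g(2) = mex{} = 0
g(3) = mex{} = 0
g(4) = mex{0} = 1
g(5) = mex{0} = 1
g(6) = mex{0} = 1
g(7) = mex{0} = 1
g(8) = mex{0,1} = 2
g(9) = mex{0,1} = 2
g(10) = mex{0,1} = 2
So g(10) = 2.

2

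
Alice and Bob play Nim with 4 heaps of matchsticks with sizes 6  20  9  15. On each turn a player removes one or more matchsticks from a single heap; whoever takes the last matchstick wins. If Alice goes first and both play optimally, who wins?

Nim-sum: 6 XOR 20 XOR 9 XOR 15 = 20.
The nim-sum is 20 ≠ 0, so this is an N-position: the player to move can win; Alice has a winning move.

Alice wins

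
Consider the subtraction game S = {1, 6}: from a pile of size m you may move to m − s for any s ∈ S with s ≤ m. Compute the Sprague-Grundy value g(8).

Grundy values for subtraction set {1, 6}:
g(0) = mex{} = 0
g(1) = mex{0} = 1
g(2) = mex{1} = 0
g(3) = mex{0} = 1
g(4) = mex{1} = 0
g(5) = mex{0} = 1
g(6) = mex{0,1} = 2
g(7) = mex{1,2} = 0
g(8) = mex{0} = 1
So g(8) = 1.

1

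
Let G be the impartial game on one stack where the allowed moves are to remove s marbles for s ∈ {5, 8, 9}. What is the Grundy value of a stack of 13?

2

Compute g(0), g(1), … for moves {5, 8, 9}:
g(0) = mex{} = 0
g(1) = mex{} = 0
g(2) = mex{} = 0
g(3) = mex{} = 0
g(4) = mex{} = 0
g(5) = mex{0} = 1
g(6) = mex{0} = 1
g(7) = mex{0} = 1
g(8) = mex{0} = 1
g(9) = mex{0} = 1
g(10) = mex{0,1} = 2
g(11) = mex{0,1} = 2
g(12) = mex{0,1} = 2
g(13) = mex{0,1} = 2
So g(13) = 2.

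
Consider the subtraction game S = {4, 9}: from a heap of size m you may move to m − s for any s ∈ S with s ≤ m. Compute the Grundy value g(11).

2

Compute g(0), g(1), … for moves {4, 9}:
g(0) = mex{} = 0
g(1) = mex{} = 0
g(2) = mex{} = 0
g(3) = mex{} = 0
g(4) = mex{0} = 1
g(5) = mex{0} = 1
g(6) = mex{0} = 1
g(7) = mex{0} = 1
g(8) = mex{1} = 0
g(9) = mex{0,1} = 2
g(10) = mex{0,1} = 2
g(11) = mex{0,1} = 2
So g(11) = 2.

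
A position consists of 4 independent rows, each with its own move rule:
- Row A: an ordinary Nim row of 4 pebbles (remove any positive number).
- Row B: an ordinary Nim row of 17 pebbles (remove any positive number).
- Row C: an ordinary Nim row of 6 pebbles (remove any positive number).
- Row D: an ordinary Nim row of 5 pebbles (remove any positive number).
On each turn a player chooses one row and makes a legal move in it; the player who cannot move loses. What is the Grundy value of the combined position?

22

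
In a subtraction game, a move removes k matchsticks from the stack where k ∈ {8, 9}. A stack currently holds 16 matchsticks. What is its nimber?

Build the Grundy sequence with g(k) = mex{g(k−s) : s ∈ {8, 9}, s ≤ k}:
k:     0  1  2  3  4  5  6  7  8  9 10 11 12 13 14 15 16
g(k):  0  0  0  0  0  0  0  0  1  1  1  1  1  1  1  1  2
So g(16) = 2.

2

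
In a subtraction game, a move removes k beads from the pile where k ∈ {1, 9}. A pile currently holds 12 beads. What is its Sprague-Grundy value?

Build the Grundy sequence with g(k) = mex{g(k−s) : s ∈ {1, 9}, s ≤ k}:
k:     0  1  2  3  4  5  6  7  8  9 10 11 12
g(k):  0  1  0  1  0  1  0  1  0  1  0  1  0
So g(12) = 0.

0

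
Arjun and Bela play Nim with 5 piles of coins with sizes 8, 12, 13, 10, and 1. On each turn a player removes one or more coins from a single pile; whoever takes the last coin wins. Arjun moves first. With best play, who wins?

Compute the nim-sum pairwise:
8 XOR 12 = 4
4 XOR 13 = 9
9 XOR 10 = 3
3 XOR 1 = 2
The nim-sum is 2 ≠ 0, so this is an N-position: the player to move can win; Arjun has a winning move.

Arjun wins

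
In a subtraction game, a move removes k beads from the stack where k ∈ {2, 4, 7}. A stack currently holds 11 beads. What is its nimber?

1

Build the Grundy sequence with g(k) = mex{g(k−s) : s ∈ {2, 4, 7}, s ≤ k}:
g(0) = mex{} = 0
g(1) = mex{} = 0
g(2) = mex{0} = 1
g(3) = mex{0} = 1
g(4) = mex{0,1} = 2
g(5) = mex{0,1} = 2
g(6) = mex{1,2} = 0
g(7) = mex{0,1,2} = 3
g(8) = mex{0,2} = 1
g(9) = mex{1,2,3} = 0
g(10) = mex{0,1} = 2
g(11) = mex{0,2,3} = 1
So g(11) = 1.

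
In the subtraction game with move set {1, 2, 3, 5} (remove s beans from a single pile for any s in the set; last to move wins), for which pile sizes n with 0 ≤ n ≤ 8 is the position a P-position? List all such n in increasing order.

Grundy values for subtraction set {1, 2, 3, 5}:
k:     0  1  2  3  4  5  6  7  8
g(k):  0  1  2  3  0  1  2  3  0
The P-positions (g = 0) in 0..8 are 0, 4, 8.

0, 4, 8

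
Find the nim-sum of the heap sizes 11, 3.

8

Nim-sum: 11 XOR 3 = 8.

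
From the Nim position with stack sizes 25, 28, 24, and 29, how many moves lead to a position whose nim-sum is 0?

0

Nim-sum: 25 ⊕ 28 ⊕ 24 ⊕ 29 = 0.
The nim-sum is already 0, so every move leaves a nonzero nim-sum — there are no winning moves.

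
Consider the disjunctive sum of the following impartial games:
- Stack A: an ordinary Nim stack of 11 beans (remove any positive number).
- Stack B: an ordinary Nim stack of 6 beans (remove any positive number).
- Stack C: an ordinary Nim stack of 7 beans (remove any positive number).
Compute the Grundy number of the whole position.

Stack A is a plain Nim stack of size 11, so its Grundy value is 11.
Stack B is a plain Nim stack of size 6, so its Grundy value is 6.
Stack C is a plain Nim stack of size 7, so its Grundy value is 7.
By the Sprague-Grundy theorem, the Grundy value of a sum of independent games is the XOR of the component values.
Combined value = 11 ⊕ 6 ⊕ 7 = 10.

10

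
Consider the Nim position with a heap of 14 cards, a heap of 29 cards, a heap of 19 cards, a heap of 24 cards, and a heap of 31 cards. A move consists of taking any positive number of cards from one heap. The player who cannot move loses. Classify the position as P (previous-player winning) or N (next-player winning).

N-position

Nim-sum: 14 XOR 29 XOR 19 XOR 24 XOR 31 = 7.
The nim-sum is 7 ≠ 0, so this is an N-position: the player to move can win.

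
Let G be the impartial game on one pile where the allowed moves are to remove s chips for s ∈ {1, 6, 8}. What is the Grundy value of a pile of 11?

0

Grundy values for subtraction set {1, 6, 8}:
g(0) = mex{} = 0
g(1) = mex{0} = 1
g(2) = mex{1} = 0
g(3) = mex{0} = 1
g(4) = mex{1} = 0
g(5) = mex{0} = 1
g(6) = mex{0,1} = 2
g(7) = mex{1,2} = 0
g(8) = mex{0} = 1
g(9) = mex{1} = 0
g(10) = mex{0} = 1
g(11) = mex{1} = 0
So g(11) = 0.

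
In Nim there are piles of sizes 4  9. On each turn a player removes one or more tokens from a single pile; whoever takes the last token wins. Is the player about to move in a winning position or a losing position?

Compute the nim-sum pairwise:
4 XOR 9 = 13
The nim-sum is 13 ≠ 0, so this is an N-position: the player to move can win.

Winning position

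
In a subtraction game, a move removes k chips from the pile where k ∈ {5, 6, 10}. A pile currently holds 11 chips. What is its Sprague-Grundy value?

Grundy values for subtraction set {5, 6, 10}:
g(0) = mex{} = 0
g(1) = mex{} = 0
g(2) = mex{} = 0
g(3) = mex{} = 0
g(4) = mex{} = 0
g(5) = mex{0} = 1
g(6) = mex{0} = 1
g(7) = mex{0} = 1
g(8) = mex{0} = 1
g(9) = mex{0} = 1
g(10) = mex{0,1} = 2
g(11) = mex{0,1} = 2
So g(11) = 2.

2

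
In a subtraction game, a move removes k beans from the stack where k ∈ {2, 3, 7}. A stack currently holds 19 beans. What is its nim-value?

Build the Grundy sequence with g(k) = mex{g(k−s) : s ∈ {2, 3, 7}, s ≤ k}:
k:     0  1  2  3  4  5  6  7  8  9 10 11 12 13 14 15 16 17 18 19
g(k):  0  0  1  1  2  0  0  1  1  2  0  0  1  1  2  0  0  1  1  2
So g(19) = 2.

2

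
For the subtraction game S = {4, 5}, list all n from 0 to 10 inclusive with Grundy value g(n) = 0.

Grundy values for subtraction set {4, 5}:
k:     0  1  2  3  4  5  6  7  8  9 10
g(k):  0  0  0  0  1  1  1  1  2  0  0
The P-positions (g = 0) in 0..10 are 0, 1, 2, 3, 9, 10.

0, 1, 2, 3, 9, 10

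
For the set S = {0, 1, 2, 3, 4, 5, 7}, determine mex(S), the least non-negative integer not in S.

The values 0, 1, 2, 3, 4, 5 are all present; 6 is the first non-negative integer missing from the set.

6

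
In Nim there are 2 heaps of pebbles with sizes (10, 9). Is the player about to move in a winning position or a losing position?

Compute the nim-sum pairwise:
10 XOR 9 = 3
The nim-sum is 3 ≠ 0, so this is an N-position: the player to move can win.

Winning position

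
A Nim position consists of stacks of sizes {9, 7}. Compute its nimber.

14

Compute the nim-sum pairwise:
9 ⊕ 7 = 14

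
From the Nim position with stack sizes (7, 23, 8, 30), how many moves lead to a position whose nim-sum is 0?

In binary:
  00111  (7)
  10111  (23)
  01000  (8)
  11110  (30)
  -----
  00110  (6)
The overall nim-sum is X = 6. A stack of size p has a winning move iff p XOR X < p (reduce it to p XOR X).
  7: 7 XOR 6 = 1 < 7 — winning move (to 1).
  23: 23 XOR 6 = 17 < 23 — winning move (to 17).
  8: 8 XOR 6 = 14 ≥ 8 — no move.
  30: 30 XOR 6 = 24 < 30 — winning move (to 24).
That gives 3 winning moves.

3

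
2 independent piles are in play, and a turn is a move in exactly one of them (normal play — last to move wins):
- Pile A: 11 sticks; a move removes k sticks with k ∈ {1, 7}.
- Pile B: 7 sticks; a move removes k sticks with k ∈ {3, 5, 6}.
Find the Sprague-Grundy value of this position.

Build the Grundy sequence for pile A with g(k) = mex{g(k−s) : s ∈ {1, 7}, s ≤ k}:
k:     0  1  2  3  4  5  6  7  8  9 10 11
g(k):  0  1  0  1  0  1  0  1  0  1  0  1
So g(11) = 1.
Grundy values for pile B (subtraction set {3, 5, 6}):
k:     0  1  2  3  4  5  6  7
g(k):  0  0  0  1  1  1  2  2
So g(7) = 2.
The value of a disjunctive sum is the nim-sum of the parts.
Combined value = 1 ⊕ 2 = 3.

3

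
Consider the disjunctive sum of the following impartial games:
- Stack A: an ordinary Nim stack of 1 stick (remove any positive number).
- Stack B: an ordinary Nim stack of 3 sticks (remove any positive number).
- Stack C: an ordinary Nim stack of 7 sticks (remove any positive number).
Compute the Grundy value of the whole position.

5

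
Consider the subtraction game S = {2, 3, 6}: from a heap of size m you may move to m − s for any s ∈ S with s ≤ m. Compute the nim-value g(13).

2

Compute g(0), g(1), … for moves {2, 3, 6}:
k:     0  1  2  3  4  5  6  7  8  9 10 11 12 13
g(k):  0  0  1  1  2  0  3  1  2  0  0  1  1  2
So g(13) = 2.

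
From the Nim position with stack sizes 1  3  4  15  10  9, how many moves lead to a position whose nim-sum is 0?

3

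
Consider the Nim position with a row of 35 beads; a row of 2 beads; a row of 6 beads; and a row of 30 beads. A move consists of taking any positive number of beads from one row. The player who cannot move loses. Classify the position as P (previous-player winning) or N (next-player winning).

Compute the nim-sum pairwise:
35 XOR 2 = 33
33 XOR 6 = 39
39 XOR 30 = 57
The nim-sum is 57 ≠ 0, so this is an N-position: the player to move can win.

N-position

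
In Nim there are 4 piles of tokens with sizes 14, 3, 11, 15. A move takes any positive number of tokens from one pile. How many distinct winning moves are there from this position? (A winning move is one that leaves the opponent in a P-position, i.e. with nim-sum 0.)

Compute the nim-sum pairwise:
14 ^ 3 = 13
13 ^ 11 = 6
6 ^ 15 = 9
The overall nim-sum is X = 9. A pile of size p has a winning move iff p XOR X < p (reduce it to p XOR X).
  14: 14 XOR 9 = 7 < 14 — winning move (to 7).
  3: 3 XOR 9 = 10 ≥ 3 — no move.
  11: 11 XOR 9 = 2 < 11 — winning move (to 2).
  15: 15 XOR 9 = 6 < 15 — winning move (to 6).
That gives 3 winning moves.

3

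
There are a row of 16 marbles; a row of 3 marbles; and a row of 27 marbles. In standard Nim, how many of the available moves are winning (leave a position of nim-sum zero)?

Nim-sum: 16 ⊕ 3 ⊕ 27 = 8.
The overall nim-sum is X = 8. A row of size p has a winning move iff p XOR X < p (reduce it to p XOR X).
  16: 16 XOR 8 = 24 ≥ 16 — no move.
  3: 3 XOR 8 = 11 ≥ 3 — no move.
  27: 27 XOR 8 = 19 < 27 — winning move (to 19).
That gives 1 winning move.

1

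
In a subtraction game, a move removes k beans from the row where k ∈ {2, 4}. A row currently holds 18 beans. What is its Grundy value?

0

Build the Grundy sequence with g(k) = mex{g(k−s) : s ∈ {2, 4}, s ≤ k}:
k:     0  1  2  3  4  5  6  7  8  9 10 11 12 13 14 15 16 17 18
g(k):  0  0  1  1  2  2  0  0  1  1  2  2  0  0  1  1  2  2  0
So g(18) = 0.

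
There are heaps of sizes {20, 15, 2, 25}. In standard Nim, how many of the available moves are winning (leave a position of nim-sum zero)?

Nim-sum: 20 ⊕ 15 ⊕ 2 ⊕ 25 = 0.
The nim-sum is already 0, so every move leaves a nonzero nim-sum — there are no winning moves.

0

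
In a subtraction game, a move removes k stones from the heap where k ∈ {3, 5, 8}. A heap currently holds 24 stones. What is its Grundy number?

0

Compute g(0), g(1), … for moves {3, 5, 8}:
k:     0  1  2  3  4  5  6  7  8  9 10 11 12 13 14 15 16 17 18 19 20 21 22 23 24
g(k):  0  0  0  1  1  1  2  2  2  3  3  0  0  0  1  1  1  2  2  2  3  3  0  0  0
So g(24) = 0.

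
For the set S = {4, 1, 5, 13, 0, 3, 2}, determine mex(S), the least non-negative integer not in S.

6

The values 0, 1, 2, 3, 4, 5 are all present; 6 is the first non-negative integer missing from the set.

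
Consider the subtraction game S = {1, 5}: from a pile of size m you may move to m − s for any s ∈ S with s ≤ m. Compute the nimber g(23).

Compute g(0), g(1), … for moves {1, 5}:
k:     0  1  2  3  4  5  6  7  8  9 10 11 12 13 14 15 16 17 18 19 20 21 22 23
g(k):  0  1  0  1  0  1  0  1  0  1  0  1  0  1  0  1  0  1  0  1  0  1  0  1
So g(23) = 1.

1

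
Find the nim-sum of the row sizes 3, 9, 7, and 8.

Nim-sum: 3 ⊕ 9 ⊕ 7 ⊕ 8 = 5.

5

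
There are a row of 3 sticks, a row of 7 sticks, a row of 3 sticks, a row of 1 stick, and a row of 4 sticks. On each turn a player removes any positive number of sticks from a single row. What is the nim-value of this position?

2

Compute the nim-sum pairwise:
3 ⊕ 7 = 4
4 ⊕ 3 = 7
7 ⊕ 1 = 6
6 ⊕ 4 = 2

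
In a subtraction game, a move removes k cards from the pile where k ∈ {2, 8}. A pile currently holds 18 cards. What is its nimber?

Compute g(0), g(1), … for moves {2, 8}:
k:     0  1  2  3  4  5  6  7  8  9 10 11 12 13 14 15 16 17 18
g(k):  0  0  1  1  0  0  1  1  2  2  0  0  1  1  0  0  1  1  2
So g(18) = 2.

2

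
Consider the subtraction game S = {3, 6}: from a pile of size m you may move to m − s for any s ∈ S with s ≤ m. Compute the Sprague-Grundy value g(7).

Build the Grundy sequence with g(k) = mex{g(k−s) : s ∈ {3, 6}, s ≤ k}:
k:     0  1  2  3  4  5  6  7
g(k):  0  0  0  1  1  1  2  2
So g(7) = 2.

2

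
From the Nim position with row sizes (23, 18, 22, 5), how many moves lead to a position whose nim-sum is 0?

Bitwise XOR of the heap sizes:
  10111  (23)
  10010  (18)
  10110  (22)
  00101  (5)
  -----
  10110  (22)
The overall nim-sum is X = 22. A row of size p has a winning move iff p XOR X < p (reduce it to p XOR X).
  23: 23 XOR 22 = 1 < 23 — winning move (to 1).
  18: 18 XOR 22 = 4 < 18 — winning move (to 4).
  22: 22 XOR 22 = 0 < 22 — winning move (to 0).
  5: 5 XOR 22 = 19 ≥ 5 — no move.
That gives 3 winning moves.

3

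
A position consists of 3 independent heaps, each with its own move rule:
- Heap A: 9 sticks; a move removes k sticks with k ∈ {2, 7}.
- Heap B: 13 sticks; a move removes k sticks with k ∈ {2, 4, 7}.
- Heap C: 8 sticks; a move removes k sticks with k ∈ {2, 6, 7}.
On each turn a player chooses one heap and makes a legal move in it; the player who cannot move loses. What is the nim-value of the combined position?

0

Build the Grundy sequence for heap A with g(k) = mex{g(k−s) : s ∈ {2, 7}, s ≤ k}:
g(0) = mex{} = 0
g(1) = mex{} = 0
g(2) = mex{0} = 1
g(3) = mex{0} = 1
g(4) = mex{1} = 0
g(5) = mex{1} = 0
g(6) = mex{0} = 1
g(7) = mex{0} = 1
g(8) = mex{0,1} = 2
g(9) = mex{1} = 0
So g(9) = 0.
Build the Grundy sequence for heap B with g(k) = mex{g(k−s) : s ∈ {2, 4, 7}, s ≤ k}:
k:     0  1  2  3  4  5  6  7  8  9 10 11 12 13
g(k):  0  0  1  1  2  2  0  3  1  0  2  1  0  2
So g(13) = 2.
For heap C, compute g(0), g(1), … with moves {2, 6, 7}:
g(0) = mex{} = 0
g(1) = mex{} = 0
g(2) = mex{0} = 1
g(3) = mex{0} = 1
g(4) = mex{1} = 0
g(5) = mex{1} = 0
g(6) = mex{0} = 1
g(7) = mex{0} = 1
g(8) = mex{0,1} = 2
So g(8) = 2.
By the Sprague-Grundy theorem, the Grundy value of a sum of independent games is the XOR of the component values.
Combined value = 0 ⊕ 2 ⊕ 2 = 0.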